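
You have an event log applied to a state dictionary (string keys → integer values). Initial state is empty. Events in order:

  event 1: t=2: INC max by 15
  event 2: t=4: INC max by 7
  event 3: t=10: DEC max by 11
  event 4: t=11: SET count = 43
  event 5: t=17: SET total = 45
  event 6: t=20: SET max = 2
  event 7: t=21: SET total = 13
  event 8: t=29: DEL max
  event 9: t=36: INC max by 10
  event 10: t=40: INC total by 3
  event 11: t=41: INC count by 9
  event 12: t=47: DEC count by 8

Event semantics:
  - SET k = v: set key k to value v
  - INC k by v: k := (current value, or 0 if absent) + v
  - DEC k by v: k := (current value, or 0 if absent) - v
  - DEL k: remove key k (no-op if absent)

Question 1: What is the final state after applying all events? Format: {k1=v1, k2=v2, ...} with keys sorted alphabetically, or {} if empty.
  after event 1 (t=2: INC max by 15): {max=15}
  after event 2 (t=4: INC max by 7): {max=22}
  after event 3 (t=10: DEC max by 11): {max=11}
  after event 4 (t=11: SET count = 43): {count=43, max=11}
  after event 5 (t=17: SET total = 45): {count=43, max=11, total=45}
  after event 6 (t=20: SET max = 2): {count=43, max=2, total=45}
  after event 7 (t=21: SET total = 13): {count=43, max=2, total=13}
  after event 8 (t=29: DEL max): {count=43, total=13}
  after event 9 (t=36: INC max by 10): {count=43, max=10, total=13}
  after event 10 (t=40: INC total by 3): {count=43, max=10, total=16}
  after event 11 (t=41: INC count by 9): {count=52, max=10, total=16}
  after event 12 (t=47: DEC count by 8): {count=44, max=10, total=16}

Answer: {count=44, max=10, total=16}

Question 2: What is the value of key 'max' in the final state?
Answer: 10

Derivation:
Track key 'max' through all 12 events:
  event 1 (t=2: INC max by 15): max (absent) -> 15
  event 2 (t=4: INC max by 7): max 15 -> 22
  event 3 (t=10: DEC max by 11): max 22 -> 11
  event 4 (t=11: SET count = 43): max unchanged
  event 5 (t=17: SET total = 45): max unchanged
  event 6 (t=20: SET max = 2): max 11 -> 2
  event 7 (t=21: SET total = 13): max unchanged
  event 8 (t=29: DEL max): max 2 -> (absent)
  event 9 (t=36: INC max by 10): max (absent) -> 10
  event 10 (t=40: INC total by 3): max unchanged
  event 11 (t=41: INC count by 9): max unchanged
  event 12 (t=47: DEC count by 8): max unchanged
Final: max = 10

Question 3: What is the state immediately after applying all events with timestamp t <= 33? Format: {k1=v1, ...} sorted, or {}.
Apply events with t <= 33 (8 events):
  after event 1 (t=2: INC max by 15): {max=15}
  after event 2 (t=4: INC max by 7): {max=22}
  after event 3 (t=10: DEC max by 11): {max=11}
  after event 4 (t=11: SET count = 43): {count=43, max=11}
  after event 5 (t=17: SET total = 45): {count=43, max=11, total=45}
  after event 6 (t=20: SET max = 2): {count=43, max=2, total=45}
  after event 7 (t=21: SET total = 13): {count=43, max=2, total=13}
  after event 8 (t=29: DEL max): {count=43, total=13}

Answer: {count=43, total=13}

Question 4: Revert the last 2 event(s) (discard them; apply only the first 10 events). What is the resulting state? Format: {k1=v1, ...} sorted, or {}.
Keep first 10 events (discard last 2):
  after event 1 (t=2: INC max by 15): {max=15}
  after event 2 (t=4: INC max by 7): {max=22}
  after event 3 (t=10: DEC max by 11): {max=11}
  after event 4 (t=11: SET count = 43): {count=43, max=11}
  after event 5 (t=17: SET total = 45): {count=43, max=11, total=45}
  after event 6 (t=20: SET max = 2): {count=43, max=2, total=45}
  after event 7 (t=21: SET total = 13): {count=43, max=2, total=13}
  after event 8 (t=29: DEL max): {count=43, total=13}
  after event 9 (t=36: INC max by 10): {count=43, max=10, total=13}
  after event 10 (t=40: INC total by 3): {count=43, max=10, total=16}

Answer: {count=43, max=10, total=16}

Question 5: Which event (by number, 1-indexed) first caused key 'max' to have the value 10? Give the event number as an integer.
Looking for first event where max becomes 10:
  event 1: max = 15
  event 2: max = 22
  event 3: max = 11
  event 4: max = 11
  event 5: max = 11
  event 6: max = 2
  event 7: max = 2
  event 8: max = (absent)
  event 9: max (absent) -> 10  <-- first match

Answer: 9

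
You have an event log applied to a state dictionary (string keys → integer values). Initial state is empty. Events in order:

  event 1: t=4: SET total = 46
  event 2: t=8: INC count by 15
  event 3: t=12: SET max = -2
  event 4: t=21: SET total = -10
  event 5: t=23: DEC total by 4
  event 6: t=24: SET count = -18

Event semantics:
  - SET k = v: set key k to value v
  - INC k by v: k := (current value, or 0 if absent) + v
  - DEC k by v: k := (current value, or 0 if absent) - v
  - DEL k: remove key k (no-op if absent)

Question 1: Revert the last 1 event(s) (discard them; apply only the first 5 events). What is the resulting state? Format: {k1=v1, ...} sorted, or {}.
Answer: {count=15, max=-2, total=-14}

Derivation:
Keep first 5 events (discard last 1):
  after event 1 (t=4: SET total = 46): {total=46}
  after event 2 (t=8: INC count by 15): {count=15, total=46}
  after event 3 (t=12: SET max = -2): {count=15, max=-2, total=46}
  after event 4 (t=21: SET total = -10): {count=15, max=-2, total=-10}
  after event 5 (t=23: DEC total by 4): {count=15, max=-2, total=-14}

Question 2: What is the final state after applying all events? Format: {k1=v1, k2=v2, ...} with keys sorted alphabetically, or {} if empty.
  after event 1 (t=4: SET total = 46): {total=46}
  after event 2 (t=8: INC count by 15): {count=15, total=46}
  after event 3 (t=12: SET max = -2): {count=15, max=-2, total=46}
  after event 4 (t=21: SET total = -10): {count=15, max=-2, total=-10}
  after event 5 (t=23: DEC total by 4): {count=15, max=-2, total=-14}
  after event 6 (t=24: SET count = -18): {count=-18, max=-2, total=-14}

Answer: {count=-18, max=-2, total=-14}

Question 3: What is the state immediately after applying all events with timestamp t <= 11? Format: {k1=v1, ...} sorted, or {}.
Answer: {count=15, total=46}

Derivation:
Apply events with t <= 11 (2 events):
  after event 1 (t=4: SET total = 46): {total=46}
  after event 2 (t=8: INC count by 15): {count=15, total=46}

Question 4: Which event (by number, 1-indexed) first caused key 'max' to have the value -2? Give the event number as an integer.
Answer: 3

Derivation:
Looking for first event where max becomes -2:
  event 3: max (absent) -> -2  <-- first match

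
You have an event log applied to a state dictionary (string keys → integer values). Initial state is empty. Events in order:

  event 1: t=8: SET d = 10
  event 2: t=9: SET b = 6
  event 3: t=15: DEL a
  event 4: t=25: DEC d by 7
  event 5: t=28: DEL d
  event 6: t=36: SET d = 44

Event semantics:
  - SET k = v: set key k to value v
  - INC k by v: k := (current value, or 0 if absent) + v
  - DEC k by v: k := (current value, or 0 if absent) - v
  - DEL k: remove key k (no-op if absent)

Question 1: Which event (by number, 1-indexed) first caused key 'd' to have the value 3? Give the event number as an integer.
Looking for first event where d becomes 3:
  event 1: d = 10
  event 2: d = 10
  event 3: d = 10
  event 4: d 10 -> 3  <-- first match

Answer: 4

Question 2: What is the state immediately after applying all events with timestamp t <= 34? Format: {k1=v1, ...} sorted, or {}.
Answer: {b=6}

Derivation:
Apply events with t <= 34 (5 events):
  after event 1 (t=8: SET d = 10): {d=10}
  after event 2 (t=9: SET b = 6): {b=6, d=10}
  after event 3 (t=15: DEL a): {b=6, d=10}
  after event 4 (t=25: DEC d by 7): {b=6, d=3}
  after event 5 (t=28: DEL d): {b=6}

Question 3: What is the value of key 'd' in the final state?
Answer: 44

Derivation:
Track key 'd' through all 6 events:
  event 1 (t=8: SET d = 10): d (absent) -> 10
  event 2 (t=9: SET b = 6): d unchanged
  event 3 (t=15: DEL a): d unchanged
  event 4 (t=25: DEC d by 7): d 10 -> 3
  event 5 (t=28: DEL d): d 3 -> (absent)
  event 6 (t=36: SET d = 44): d (absent) -> 44
Final: d = 44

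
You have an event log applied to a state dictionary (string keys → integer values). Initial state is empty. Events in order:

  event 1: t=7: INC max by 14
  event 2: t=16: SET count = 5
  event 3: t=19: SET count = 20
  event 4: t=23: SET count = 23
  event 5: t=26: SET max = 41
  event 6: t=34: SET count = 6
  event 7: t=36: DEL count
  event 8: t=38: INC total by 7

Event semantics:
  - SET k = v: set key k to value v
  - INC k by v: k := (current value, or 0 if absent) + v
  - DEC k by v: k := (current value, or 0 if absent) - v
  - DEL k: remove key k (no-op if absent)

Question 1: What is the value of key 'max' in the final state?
Track key 'max' through all 8 events:
  event 1 (t=7: INC max by 14): max (absent) -> 14
  event 2 (t=16: SET count = 5): max unchanged
  event 3 (t=19: SET count = 20): max unchanged
  event 4 (t=23: SET count = 23): max unchanged
  event 5 (t=26: SET max = 41): max 14 -> 41
  event 6 (t=34: SET count = 6): max unchanged
  event 7 (t=36: DEL count): max unchanged
  event 8 (t=38: INC total by 7): max unchanged
Final: max = 41

Answer: 41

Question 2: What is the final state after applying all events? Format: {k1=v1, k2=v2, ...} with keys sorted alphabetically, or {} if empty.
Answer: {max=41, total=7}

Derivation:
  after event 1 (t=7: INC max by 14): {max=14}
  after event 2 (t=16: SET count = 5): {count=5, max=14}
  after event 3 (t=19: SET count = 20): {count=20, max=14}
  after event 4 (t=23: SET count = 23): {count=23, max=14}
  after event 5 (t=26: SET max = 41): {count=23, max=41}
  after event 6 (t=34: SET count = 6): {count=6, max=41}
  after event 7 (t=36: DEL count): {max=41}
  after event 8 (t=38: INC total by 7): {max=41, total=7}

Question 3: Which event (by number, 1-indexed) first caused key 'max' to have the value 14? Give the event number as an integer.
Looking for first event where max becomes 14:
  event 1: max (absent) -> 14  <-- first match

Answer: 1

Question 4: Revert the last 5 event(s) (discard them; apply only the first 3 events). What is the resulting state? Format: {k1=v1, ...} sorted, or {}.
Answer: {count=20, max=14}

Derivation:
Keep first 3 events (discard last 5):
  after event 1 (t=7: INC max by 14): {max=14}
  after event 2 (t=16: SET count = 5): {count=5, max=14}
  after event 3 (t=19: SET count = 20): {count=20, max=14}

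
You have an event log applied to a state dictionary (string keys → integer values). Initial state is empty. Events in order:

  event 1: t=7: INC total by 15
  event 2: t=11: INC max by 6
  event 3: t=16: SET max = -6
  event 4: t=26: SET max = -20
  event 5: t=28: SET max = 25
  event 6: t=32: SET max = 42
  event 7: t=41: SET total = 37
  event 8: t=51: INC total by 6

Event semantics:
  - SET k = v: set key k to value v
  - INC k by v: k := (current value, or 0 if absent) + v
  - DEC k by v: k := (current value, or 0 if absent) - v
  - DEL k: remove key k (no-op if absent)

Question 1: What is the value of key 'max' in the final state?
Answer: 42

Derivation:
Track key 'max' through all 8 events:
  event 1 (t=7: INC total by 15): max unchanged
  event 2 (t=11: INC max by 6): max (absent) -> 6
  event 3 (t=16: SET max = -6): max 6 -> -6
  event 4 (t=26: SET max = -20): max -6 -> -20
  event 5 (t=28: SET max = 25): max -20 -> 25
  event 6 (t=32: SET max = 42): max 25 -> 42
  event 7 (t=41: SET total = 37): max unchanged
  event 8 (t=51: INC total by 6): max unchanged
Final: max = 42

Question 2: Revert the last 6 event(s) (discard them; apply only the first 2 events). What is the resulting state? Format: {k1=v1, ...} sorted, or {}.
Answer: {max=6, total=15}

Derivation:
Keep first 2 events (discard last 6):
  after event 1 (t=7: INC total by 15): {total=15}
  after event 2 (t=11: INC max by 6): {max=6, total=15}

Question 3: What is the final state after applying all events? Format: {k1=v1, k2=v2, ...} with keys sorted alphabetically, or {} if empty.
  after event 1 (t=7: INC total by 15): {total=15}
  after event 2 (t=11: INC max by 6): {max=6, total=15}
  after event 3 (t=16: SET max = -6): {max=-6, total=15}
  after event 4 (t=26: SET max = -20): {max=-20, total=15}
  after event 5 (t=28: SET max = 25): {max=25, total=15}
  after event 6 (t=32: SET max = 42): {max=42, total=15}
  after event 7 (t=41: SET total = 37): {max=42, total=37}
  after event 8 (t=51: INC total by 6): {max=42, total=43}

Answer: {max=42, total=43}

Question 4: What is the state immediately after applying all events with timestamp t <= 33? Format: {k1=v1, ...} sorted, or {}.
Answer: {max=42, total=15}

Derivation:
Apply events with t <= 33 (6 events):
  after event 1 (t=7: INC total by 15): {total=15}
  after event 2 (t=11: INC max by 6): {max=6, total=15}
  after event 3 (t=16: SET max = -6): {max=-6, total=15}
  after event 4 (t=26: SET max = -20): {max=-20, total=15}
  after event 5 (t=28: SET max = 25): {max=25, total=15}
  after event 6 (t=32: SET max = 42): {max=42, total=15}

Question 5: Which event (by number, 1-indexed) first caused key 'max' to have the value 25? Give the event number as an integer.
Looking for first event where max becomes 25:
  event 2: max = 6
  event 3: max = -6
  event 4: max = -20
  event 5: max -20 -> 25  <-- first match

Answer: 5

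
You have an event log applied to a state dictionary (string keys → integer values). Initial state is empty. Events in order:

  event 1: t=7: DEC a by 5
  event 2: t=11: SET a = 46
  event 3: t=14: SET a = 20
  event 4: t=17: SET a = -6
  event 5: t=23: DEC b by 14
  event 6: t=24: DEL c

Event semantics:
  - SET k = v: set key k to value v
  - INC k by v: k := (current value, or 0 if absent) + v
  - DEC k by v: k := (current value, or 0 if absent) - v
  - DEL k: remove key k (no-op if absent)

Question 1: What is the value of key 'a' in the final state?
Track key 'a' through all 6 events:
  event 1 (t=7: DEC a by 5): a (absent) -> -5
  event 2 (t=11: SET a = 46): a -5 -> 46
  event 3 (t=14: SET a = 20): a 46 -> 20
  event 4 (t=17: SET a = -6): a 20 -> -6
  event 5 (t=23: DEC b by 14): a unchanged
  event 6 (t=24: DEL c): a unchanged
Final: a = -6

Answer: -6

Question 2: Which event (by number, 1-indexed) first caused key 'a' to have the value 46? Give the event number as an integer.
Looking for first event where a becomes 46:
  event 1: a = -5
  event 2: a -5 -> 46  <-- first match

Answer: 2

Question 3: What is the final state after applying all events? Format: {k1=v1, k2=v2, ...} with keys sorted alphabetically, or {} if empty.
Answer: {a=-6, b=-14}

Derivation:
  after event 1 (t=7: DEC a by 5): {a=-5}
  after event 2 (t=11: SET a = 46): {a=46}
  after event 3 (t=14: SET a = 20): {a=20}
  after event 4 (t=17: SET a = -6): {a=-6}
  after event 5 (t=23: DEC b by 14): {a=-6, b=-14}
  after event 6 (t=24: DEL c): {a=-6, b=-14}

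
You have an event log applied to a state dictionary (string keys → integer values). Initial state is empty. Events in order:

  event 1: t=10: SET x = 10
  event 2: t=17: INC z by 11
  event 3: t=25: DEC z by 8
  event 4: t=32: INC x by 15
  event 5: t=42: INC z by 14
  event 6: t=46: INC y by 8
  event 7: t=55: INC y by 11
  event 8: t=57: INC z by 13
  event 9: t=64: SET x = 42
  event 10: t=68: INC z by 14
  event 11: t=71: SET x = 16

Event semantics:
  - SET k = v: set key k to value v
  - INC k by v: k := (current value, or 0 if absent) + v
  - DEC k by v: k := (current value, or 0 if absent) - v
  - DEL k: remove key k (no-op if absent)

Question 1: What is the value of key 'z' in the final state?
Track key 'z' through all 11 events:
  event 1 (t=10: SET x = 10): z unchanged
  event 2 (t=17: INC z by 11): z (absent) -> 11
  event 3 (t=25: DEC z by 8): z 11 -> 3
  event 4 (t=32: INC x by 15): z unchanged
  event 5 (t=42: INC z by 14): z 3 -> 17
  event 6 (t=46: INC y by 8): z unchanged
  event 7 (t=55: INC y by 11): z unchanged
  event 8 (t=57: INC z by 13): z 17 -> 30
  event 9 (t=64: SET x = 42): z unchanged
  event 10 (t=68: INC z by 14): z 30 -> 44
  event 11 (t=71: SET x = 16): z unchanged
Final: z = 44

Answer: 44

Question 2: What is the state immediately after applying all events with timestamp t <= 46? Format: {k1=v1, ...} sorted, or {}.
Apply events with t <= 46 (6 events):
  after event 1 (t=10: SET x = 10): {x=10}
  after event 2 (t=17: INC z by 11): {x=10, z=11}
  after event 3 (t=25: DEC z by 8): {x=10, z=3}
  after event 4 (t=32: INC x by 15): {x=25, z=3}
  after event 5 (t=42: INC z by 14): {x=25, z=17}
  after event 6 (t=46: INC y by 8): {x=25, y=8, z=17}

Answer: {x=25, y=8, z=17}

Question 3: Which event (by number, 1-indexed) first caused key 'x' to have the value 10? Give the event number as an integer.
Looking for first event where x becomes 10:
  event 1: x (absent) -> 10  <-- first match

Answer: 1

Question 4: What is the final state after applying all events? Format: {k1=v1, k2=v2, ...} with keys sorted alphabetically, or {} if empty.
Answer: {x=16, y=19, z=44}

Derivation:
  after event 1 (t=10: SET x = 10): {x=10}
  after event 2 (t=17: INC z by 11): {x=10, z=11}
  after event 3 (t=25: DEC z by 8): {x=10, z=3}
  after event 4 (t=32: INC x by 15): {x=25, z=3}
  after event 5 (t=42: INC z by 14): {x=25, z=17}
  after event 6 (t=46: INC y by 8): {x=25, y=8, z=17}
  after event 7 (t=55: INC y by 11): {x=25, y=19, z=17}
  after event 8 (t=57: INC z by 13): {x=25, y=19, z=30}
  after event 9 (t=64: SET x = 42): {x=42, y=19, z=30}
  after event 10 (t=68: INC z by 14): {x=42, y=19, z=44}
  after event 11 (t=71: SET x = 16): {x=16, y=19, z=44}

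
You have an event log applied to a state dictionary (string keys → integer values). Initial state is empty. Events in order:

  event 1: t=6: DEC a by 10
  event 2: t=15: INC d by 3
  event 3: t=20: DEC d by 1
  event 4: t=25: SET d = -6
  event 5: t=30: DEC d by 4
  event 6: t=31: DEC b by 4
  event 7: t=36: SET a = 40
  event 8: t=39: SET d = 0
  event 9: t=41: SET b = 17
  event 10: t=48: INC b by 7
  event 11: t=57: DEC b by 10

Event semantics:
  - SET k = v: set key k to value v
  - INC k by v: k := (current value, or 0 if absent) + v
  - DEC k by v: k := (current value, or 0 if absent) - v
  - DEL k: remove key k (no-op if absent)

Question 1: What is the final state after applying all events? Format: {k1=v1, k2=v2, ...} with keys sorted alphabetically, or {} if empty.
  after event 1 (t=6: DEC a by 10): {a=-10}
  after event 2 (t=15: INC d by 3): {a=-10, d=3}
  after event 3 (t=20: DEC d by 1): {a=-10, d=2}
  after event 4 (t=25: SET d = -6): {a=-10, d=-6}
  after event 5 (t=30: DEC d by 4): {a=-10, d=-10}
  after event 6 (t=31: DEC b by 4): {a=-10, b=-4, d=-10}
  after event 7 (t=36: SET a = 40): {a=40, b=-4, d=-10}
  after event 8 (t=39: SET d = 0): {a=40, b=-4, d=0}
  after event 9 (t=41: SET b = 17): {a=40, b=17, d=0}
  after event 10 (t=48: INC b by 7): {a=40, b=24, d=0}
  after event 11 (t=57: DEC b by 10): {a=40, b=14, d=0}

Answer: {a=40, b=14, d=0}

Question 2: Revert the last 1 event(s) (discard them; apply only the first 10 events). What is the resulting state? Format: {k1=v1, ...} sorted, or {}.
Keep first 10 events (discard last 1):
  after event 1 (t=6: DEC a by 10): {a=-10}
  after event 2 (t=15: INC d by 3): {a=-10, d=3}
  after event 3 (t=20: DEC d by 1): {a=-10, d=2}
  after event 4 (t=25: SET d = -6): {a=-10, d=-6}
  after event 5 (t=30: DEC d by 4): {a=-10, d=-10}
  after event 6 (t=31: DEC b by 4): {a=-10, b=-4, d=-10}
  after event 7 (t=36: SET a = 40): {a=40, b=-4, d=-10}
  after event 8 (t=39: SET d = 0): {a=40, b=-4, d=0}
  after event 9 (t=41: SET b = 17): {a=40, b=17, d=0}
  after event 10 (t=48: INC b by 7): {a=40, b=24, d=0}

Answer: {a=40, b=24, d=0}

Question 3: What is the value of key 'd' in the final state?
Track key 'd' through all 11 events:
  event 1 (t=6: DEC a by 10): d unchanged
  event 2 (t=15: INC d by 3): d (absent) -> 3
  event 3 (t=20: DEC d by 1): d 3 -> 2
  event 4 (t=25: SET d = -6): d 2 -> -6
  event 5 (t=30: DEC d by 4): d -6 -> -10
  event 6 (t=31: DEC b by 4): d unchanged
  event 7 (t=36: SET a = 40): d unchanged
  event 8 (t=39: SET d = 0): d -10 -> 0
  event 9 (t=41: SET b = 17): d unchanged
  event 10 (t=48: INC b by 7): d unchanged
  event 11 (t=57: DEC b by 10): d unchanged
Final: d = 0

Answer: 0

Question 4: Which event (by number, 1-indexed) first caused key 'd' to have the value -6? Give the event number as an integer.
Looking for first event where d becomes -6:
  event 2: d = 3
  event 3: d = 2
  event 4: d 2 -> -6  <-- first match

Answer: 4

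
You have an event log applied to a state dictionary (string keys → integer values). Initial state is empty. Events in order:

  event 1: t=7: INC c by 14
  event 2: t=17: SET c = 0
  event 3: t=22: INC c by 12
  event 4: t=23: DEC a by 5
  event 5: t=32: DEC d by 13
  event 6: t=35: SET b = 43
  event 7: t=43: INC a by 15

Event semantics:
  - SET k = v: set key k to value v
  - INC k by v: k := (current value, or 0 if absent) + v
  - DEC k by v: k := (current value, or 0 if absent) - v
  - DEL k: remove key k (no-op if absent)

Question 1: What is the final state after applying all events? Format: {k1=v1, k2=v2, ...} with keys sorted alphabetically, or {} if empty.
Answer: {a=10, b=43, c=12, d=-13}

Derivation:
  after event 1 (t=7: INC c by 14): {c=14}
  after event 2 (t=17: SET c = 0): {c=0}
  after event 3 (t=22: INC c by 12): {c=12}
  after event 4 (t=23: DEC a by 5): {a=-5, c=12}
  after event 5 (t=32: DEC d by 13): {a=-5, c=12, d=-13}
  after event 6 (t=35: SET b = 43): {a=-5, b=43, c=12, d=-13}
  after event 7 (t=43: INC a by 15): {a=10, b=43, c=12, d=-13}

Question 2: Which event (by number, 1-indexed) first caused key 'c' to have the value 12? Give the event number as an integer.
Answer: 3

Derivation:
Looking for first event where c becomes 12:
  event 1: c = 14
  event 2: c = 0
  event 3: c 0 -> 12  <-- first match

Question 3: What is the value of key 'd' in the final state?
Track key 'd' through all 7 events:
  event 1 (t=7: INC c by 14): d unchanged
  event 2 (t=17: SET c = 0): d unchanged
  event 3 (t=22: INC c by 12): d unchanged
  event 4 (t=23: DEC a by 5): d unchanged
  event 5 (t=32: DEC d by 13): d (absent) -> -13
  event 6 (t=35: SET b = 43): d unchanged
  event 7 (t=43: INC a by 15): d unchanged
Final: d = -13

Answer: -13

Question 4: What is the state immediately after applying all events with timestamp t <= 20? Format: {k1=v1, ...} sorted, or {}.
Apply events with t <= 20 (2 events):
  after event 1 (t=7: INC c by 14): {c=14}
  after event 2 (t=17: SET c = 0): {c=0}

Answer: {c=0}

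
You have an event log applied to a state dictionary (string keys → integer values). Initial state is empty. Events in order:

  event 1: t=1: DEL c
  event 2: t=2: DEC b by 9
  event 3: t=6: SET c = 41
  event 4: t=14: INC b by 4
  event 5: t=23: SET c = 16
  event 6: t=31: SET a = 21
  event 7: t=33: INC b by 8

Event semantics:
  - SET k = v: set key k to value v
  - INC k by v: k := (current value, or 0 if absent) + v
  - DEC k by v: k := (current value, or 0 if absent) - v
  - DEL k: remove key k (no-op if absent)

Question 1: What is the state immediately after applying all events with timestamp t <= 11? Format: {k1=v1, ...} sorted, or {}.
Answer: {b=-9, c=41}

Derivation:
Apply events with t <= 11 (3 events):
  after event 1 (t=1: DEL c): {}
  after event 2 (t=2: DEC b by 9): {b=-9}
  after event 3 (t=6: SET c = 41): {b=-9, c=41}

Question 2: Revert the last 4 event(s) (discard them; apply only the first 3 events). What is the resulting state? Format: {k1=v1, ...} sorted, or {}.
Keep first 3 events (discard last 4):
  after event 1 (t=1: DEL c): {}
  after event 2 (t=2: DEC b by 9): {b=-9}
  after event 3 (t=6: SET c = 41): {b=-9, c=41}

Answer: {b=-9, c=41}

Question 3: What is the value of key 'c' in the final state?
Track key 'c' through all 7 events:
  event 1 (t=1: DEL c): c (absent) -> (absent)
  event 2 (t=2: DEC b by 9): c unchanged
  event 3 (t=6: SET c = 41): c (absent) -> 41
  event 4 (t=14: INC b by 4): c unchanged
  event 5 (t=23: SET c = 16): c 41 -> 16
  event 6 (t=31: SET a = 21): c unchanged
  event 7 (t=33: INC b by 8): c unchanged
Final: c = 16

Answer: 16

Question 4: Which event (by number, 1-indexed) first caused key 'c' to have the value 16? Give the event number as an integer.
Looking for first event where c becomes 16:
  event 3: c = 41
  event 4: c = 41
  event 5: c 41 -> 16  <-- first match

Answer: 5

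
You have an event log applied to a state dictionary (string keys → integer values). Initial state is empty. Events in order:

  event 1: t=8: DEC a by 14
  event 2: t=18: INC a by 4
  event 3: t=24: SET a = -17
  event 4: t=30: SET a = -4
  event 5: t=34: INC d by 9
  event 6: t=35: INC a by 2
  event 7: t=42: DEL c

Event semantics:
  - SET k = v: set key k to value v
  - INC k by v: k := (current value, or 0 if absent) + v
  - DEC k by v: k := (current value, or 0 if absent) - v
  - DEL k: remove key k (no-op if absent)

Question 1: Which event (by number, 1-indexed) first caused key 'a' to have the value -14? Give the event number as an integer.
Answer: 1

Derivation:
Looking for first event where a becomes -14:
  event 1: a (absent) -> -14  <-- first match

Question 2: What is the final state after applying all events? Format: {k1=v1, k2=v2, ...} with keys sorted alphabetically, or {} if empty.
Answer: {a=-2, d=9}

Derivation:
  after event 1 (t=8: DEC a by 14): {a=-14}
  after event 2 (t=18: INC a by 4): {a=-10}
  after event 3 (t=24: SET a = -17): {a=-17}
  after event 4 (t=30: SET a = -4): {a=-4}
  after event 5 (t=34: INC d by 9): {a=-4, d=9}
  after event 6 (t=35: INC a by 2): {a=-2, d=9}
  after event 7 (t=42: DEL c): {a=-2, d=9}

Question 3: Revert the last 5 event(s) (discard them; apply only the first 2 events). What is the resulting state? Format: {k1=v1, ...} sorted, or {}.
Answer: {a=-10}

Derivation:
Keep first 2 events (discard last 5):
  after event 1 (t=8: DEC a by 14): {a=-14}
  after event 2 (t=18: INC a by 4): {a=-10}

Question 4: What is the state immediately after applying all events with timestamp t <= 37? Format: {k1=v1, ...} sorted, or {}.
Answer: {a=-2, d=9}

Derivation:
Apply events with t <= 37 (6 events):
  after event 1 (t=8: DEC a by 14): {a=-14}
  after event 2 (t=18: INC a by 4): {a=-10}
  after event 3 (t=24: SET a = -17): {a=-17}
  after event 4 (t=30: SET a = -4): {a=-4}
  after event 5 (t=34: INC d by 9): {a=-4, d=9}
  after event 6 (t=35: INC a by 2): {a=-2, d=9}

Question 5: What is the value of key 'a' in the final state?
Answer: -2

Derivation:
Track key 'a' through all 7 events:
  event 1 (t=8: DEC a by 14): a (absent) -> -14
  event 2 (t=18: INC a by 4): a -14 -> -10
  event 3 (t=24: SET a = -17): a -10 -> -17
  event 4 (t=30: SET a = -4): a -17 -> -4
  event 5 (t=34: INC d by 9): a unchanged
  event 6 (t=35: INC a by 2): a -4 -> -2
  event 7 (t=42: DEL c): a unchanged
Final: a = -2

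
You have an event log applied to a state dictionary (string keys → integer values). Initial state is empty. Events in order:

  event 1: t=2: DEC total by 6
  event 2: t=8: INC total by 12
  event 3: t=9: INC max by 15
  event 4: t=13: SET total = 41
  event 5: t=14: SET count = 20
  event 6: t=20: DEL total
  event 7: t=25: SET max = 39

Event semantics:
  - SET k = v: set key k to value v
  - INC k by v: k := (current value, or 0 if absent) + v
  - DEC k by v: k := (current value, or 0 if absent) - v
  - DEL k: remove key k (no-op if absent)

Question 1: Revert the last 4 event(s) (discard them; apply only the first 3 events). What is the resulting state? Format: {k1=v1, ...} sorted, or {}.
Answer: {max=15, total=6}

Derivation:
Keep first 3 events (discard last 4):
  after event 1 (t=2: DEC total by 6): {total=-6}
  after event 2 (t=8: INC total by 12): {total=6}
  after event 3 (t=9: INC max by 15): {max=15, total=6}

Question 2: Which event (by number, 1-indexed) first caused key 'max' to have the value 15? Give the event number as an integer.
Answer: 3

Derivation:
Looking for first event where max becomes 15:
  event 3: max (absent) -> 15  <-- first match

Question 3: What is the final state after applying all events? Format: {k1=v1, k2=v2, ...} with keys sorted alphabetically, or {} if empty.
  after event 1 (t=2: DEC total by 6): {total=-6}
  after event 2 (t=8: INC total by 12): {total=6}
  after event 3 (t=9: INC max by 15): {max=15, total=6}
  after event 4 (t=13: SET total = 41): {max=15, total=41}
  after event 5 (t=14: SET count = 20): {count=20, max=15, total=41}
  after event 6 (t=20: DEL total): {count=20, max=15}
  after event 7 (t=25: SET max = 39): {count=20, max=39}

Answer: {count=20, max=39}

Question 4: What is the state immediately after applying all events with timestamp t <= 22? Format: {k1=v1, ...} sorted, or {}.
Apply events with t <= 22 (6 events):
  after event 1 (t=2: DEC total by 6): {total=-6}
  after event 2 (t=8: INC total by 12): {total=6}
  after event 3 (t=9: INC max by 15): {max=15, total=6}
  after event 4 (t=13: SET total = 41): {max=15, total=41}
  after event 5 (t=14: SET count = 20): {count=20, max=15, total=41}
  after event 6 (t=20: DEL total): {count=20, max=15}

Answer: {count=20, max=15}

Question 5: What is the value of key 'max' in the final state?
Answer: 39

Derivation:
Track key 'max' through all 7 events:
  event 1 (t=2: DEC total by 6): max unchanged
  event 2 (t=8: INC total by 12): max unchanged
  event 3 (t=9: INC max by 15): max (absent) -> 15
  event 4 (t=13: SET total = 41): max unchanged
  event 5 (t=14: SET count = 20): max unchanged
  event 6 (t=20: DEL total): max unchanged
  event 7 (t=25: SET max = 39): max 15 -> 39
Final: max = 39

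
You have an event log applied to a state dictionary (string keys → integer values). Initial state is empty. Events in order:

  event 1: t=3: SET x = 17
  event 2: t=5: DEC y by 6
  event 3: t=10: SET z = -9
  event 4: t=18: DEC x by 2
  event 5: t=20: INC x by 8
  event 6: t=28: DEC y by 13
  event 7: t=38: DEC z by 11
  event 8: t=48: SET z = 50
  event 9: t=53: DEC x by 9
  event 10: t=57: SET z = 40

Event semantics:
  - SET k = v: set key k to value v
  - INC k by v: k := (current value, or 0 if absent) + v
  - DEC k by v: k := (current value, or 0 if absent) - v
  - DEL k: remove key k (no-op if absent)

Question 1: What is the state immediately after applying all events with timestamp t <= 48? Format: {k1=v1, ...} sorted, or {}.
Answer: {x=23, y=-19, z=50}

Derivation:
Apply events with t <= 48 (8 events):
  after event 1 (t=3: SET x = 17): {x=17}
  after event 2 (t=5: DEC y by 6): {x=17, y=-6}
  after event 3 (t=10: SET z = -9): {x=17, y=-6, z=-9}
  after event 4 (t=18: DEC x by 2): {x=15, y=-6, z=-9}
  after event 5 (t=20: INC x by 8): {x=23, y=-6, z=-9}
  after event 6 (t=28: DEC y by 13): {x=23, y=-19, z=-9}
  after event 7 (t=38: DEC z by 11): {x=23, y=-19, z=-20}
  after event 8 (t=48: SET z = 50): {x=23, y=-19, z=50}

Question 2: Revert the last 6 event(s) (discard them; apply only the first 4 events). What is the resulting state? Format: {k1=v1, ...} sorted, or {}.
Keep first 4 events (discard last 6):
  after event 1 (t=3: SET x = 17): {x=17}
  after event 2 (t=5: DEC y by 6): {x=17, y=-6}
  after event 3 (t=10: SET z = -9): {x=17, y=-6, z=-9}
  after event 4 (t=18: DEC x by 2): {x=15, y=-6, z=-9}

Answer: {x=15, y=-6, z=-9}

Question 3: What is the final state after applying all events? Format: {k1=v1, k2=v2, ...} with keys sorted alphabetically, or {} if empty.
Answer: {x=14, y=-19, z=40}

Derivation:
  after event 1 (t=3: SET x = 17): {x=17}
  after event 2 (t=5: DEC y by 6): {x=17, y=-6}
  after event 3 (t=10: SET z = -9): {x=17, y=-6, z=-9}
  after event 4 (t=18: DEC x by 2): {x=15, y=-6, z=-9}
  after event 5 (t=20: INC x by 8): {x=23, y=-6, z=-9}
  after event 6 (t=28: DEC y by 13): {x=23, y=-19, z=-9}
  after event 7 (t=38: DEC z by 11): {x=23, y=-19, z=-20}
  after event 8 (t=48: SET z = 50): {x=23, y=-19, z=50}
  after event 9 (t=53: DEC x by 9): {x=14, y=-19, z=50}
  after event 10 (t=57: SET z = 40): {x=14, y=-19, z=40}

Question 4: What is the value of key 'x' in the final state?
Answer: 14

Derivation:
Track key 'x' through all 10 events:
  event 1 (t=3: SET x = 17): x (absent) -> 17
  event 2 (t=5: DEC y by 6): x unchanged
  event 3 (t=10: SET z = -9): x unchanged
  event 4 (t=18: DEC x by 2): x 17 -> 15
  event 5 (t=20: INC x by 8): x 15 -> 23
  event 6 (t=28: DEC y by 13): x unchanged
  event 7 (t=38: DEC z by 11): x unchanged
  event 8 (t=48: SET z = 50): x unchanged
  event 9 (t=53: DEC x by 9): x 23 -> 14
  event 10 (t=57: SET z = 40): x unchanged
Final: x = 14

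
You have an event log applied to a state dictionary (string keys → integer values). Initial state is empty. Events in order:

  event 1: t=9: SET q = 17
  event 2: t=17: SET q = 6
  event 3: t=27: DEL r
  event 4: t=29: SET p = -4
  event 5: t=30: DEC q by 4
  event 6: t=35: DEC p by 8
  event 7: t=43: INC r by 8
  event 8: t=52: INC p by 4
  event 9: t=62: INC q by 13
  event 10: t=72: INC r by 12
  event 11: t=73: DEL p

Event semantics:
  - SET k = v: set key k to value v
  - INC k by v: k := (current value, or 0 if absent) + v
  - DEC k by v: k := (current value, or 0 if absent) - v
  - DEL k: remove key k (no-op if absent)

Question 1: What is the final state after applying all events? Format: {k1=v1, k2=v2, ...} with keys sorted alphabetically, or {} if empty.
Answer: {q=15, r=20}

Derivation:
  after event 1 (t=9: SET q = 17): {q=17}
  after event 2 (t=17: SET q = 6): {q=6}
  after event 3 (t=27: DEL r): {q=6}
  after event 4 (t=29: SET p = -4): {p=-4, q=6}
  after event 5 (t=30: DEC q by 4): {p=-4, q=2}
  after event 6 (t=35: DEC p by 8): {p=-12, q=2}
  after event 7 (t=43: INC r by 8): {p=-12, q=2, r=8}
  after event 8 (t=52: INC p by 4): {p=-8, q=2, r=8}
  after event 9 (t=62: INC q by 13): {p=-8, q=15, r=8}
  after event 10 (t=72: INC r by 12): {p=-8, q=15, r=20}
  after event 11 (t=73: DEL p): {q=15, r=20}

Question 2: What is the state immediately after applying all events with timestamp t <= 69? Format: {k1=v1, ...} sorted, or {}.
Answer: {p=-8, q=15, r=8}

Derivation:
Apply events with t <= 69 (9 events):
  after event 1 (t=9: SET q = 17): {q=17}
  after event 2 (t=17: SET q = 6): {q=6}
  after event 3 (t=27: DEL r): {q=6}
  after event 4 (t=29: SET p = -4): {p=-4, q=6}
  after event 5 (t=30: DEC q by 4): {p=-4, q=2}
  after event 6 (t=35: DEC p by 8): {p=-12, q=2}
  after event 7 (t=43: INC r by 8): {p=-12, q=2, r=8}
  after event 8 (t=52: INC p by 4): {p=-8, q=2, r=8}
  after event 9 (t=62: INC q by 13): {p=-8, q=15, r=8}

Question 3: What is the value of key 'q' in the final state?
Track key 'q' through all 11 events:
  event 1 (t=9: SET q = 17): q (absent) -> 17
  event 2 (t=17: SET q = 6): q 17 -> 6
  event 3 (t=27: DEL r): q unchanged
  event 4 (t=29: SET p = -4): q unchanged
  event 5 (t=30: DEC q by 4): q 6 -> 2
  event 6 (t=35: DEC p by 8): q unchanged
  event 7 (t=43: INC r by 8): q unchanged
  event 8 (t=52: INC p by 4): q unchanged
  event 9 (t=62: INC q by 13): q 2 -> 15
  event 10 (t=72: INC r by 12): q unchanged
  event 11 (t=73: DEL p): q unchanged
Final: q = 15

Answer: 15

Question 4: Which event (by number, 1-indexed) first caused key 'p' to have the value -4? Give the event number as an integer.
Answer: 4

Derivation:
Looking for first event where p becomes -4:
  event 4: p (absent) -> -4  <-- first match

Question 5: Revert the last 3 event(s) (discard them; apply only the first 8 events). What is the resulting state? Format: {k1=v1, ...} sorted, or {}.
Keep first 8 events (discard last 3):
  after event 1 (t=9: SET q = 17): {q=17}
  after event 2 (t=17: SET q = 6): {q=6}
  after event 3 (t=27: DEL r): {q=6}
  after event 4 (t=29: SET p = -4): {p=-4, q=6}
  after event 5 (t=30: DEC q by 4): {p=-4, q=2}
  after event 6 (t=35: DEC p by 8): {p=-12, q=2}
  after event 7 (t=43: INC r by 8): {p=-12, q=2, r=8}
  after event 8 (t=52: INC p by 4): {p=-8, q=2, r=8}

Answer: {p=-8, q=2, r=8}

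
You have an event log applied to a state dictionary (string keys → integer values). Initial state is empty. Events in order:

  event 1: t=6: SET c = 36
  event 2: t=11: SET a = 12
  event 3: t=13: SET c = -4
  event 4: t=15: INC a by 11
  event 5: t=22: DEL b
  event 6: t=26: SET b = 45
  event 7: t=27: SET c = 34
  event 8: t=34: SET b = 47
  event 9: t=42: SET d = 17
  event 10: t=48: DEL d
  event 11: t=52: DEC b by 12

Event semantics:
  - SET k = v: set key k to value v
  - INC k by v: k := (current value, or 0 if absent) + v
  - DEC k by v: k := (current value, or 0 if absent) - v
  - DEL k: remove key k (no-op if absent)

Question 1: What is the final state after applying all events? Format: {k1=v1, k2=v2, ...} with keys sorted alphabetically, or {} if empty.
Answer: {a=23, b=35, c=34}

Derivation:
  after event 1 (t=6: SET c = 36): {c=36}
  after event 2 (t=11: SET a = 12): {a=12, c=36}
  after event 3 (t=13: SET c = -4): {a=12, c=-4}
  after event 4 (t=15: INC a by 11): {a=23, c=-4}
  after event 5 (t=22: DEL b): {a=23, c=-4}
  after event 6 (t=26: SET b = 45): {a=23, b=45, c=-4}
  after event 7 (t=27: SET c = 34): {a=23, b=45, c=34}
  after event 8 (t=34: SET b = 47): {a=23, b=47, c=34}
  after event 9 (t=42: SET d = 17): {a=23, b=47, c=34, d=17}
  after event 10 (t=48: DEL d): {a=23, b=47, c=34}
  after event 11 (t=52: DEC b by 12): {a=23, b=35, c=34}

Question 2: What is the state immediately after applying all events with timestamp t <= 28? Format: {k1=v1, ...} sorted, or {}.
Apply events with t <= 28 (7 events):
  after event 1 (t=6: SET c = 36): {c=36}
  after event 2 (t=11: SET a = 12): {a=12, c=36}
  after event 3 (t=13: SET c = -4): {a=12, c=-4}
  after event 4 (t=15: INC a by 11): {a=23, c=-4}
  after event 5 (t=22: DEL b): {a=23, c=-4}
  after event 6 (t=26: SET b = 45): {a=23, b=45, c=-4}
  after event 7 (t=27: SET c = 34): {a=23, b=45, c=34}

Answer: {a=23, b=45, c=34}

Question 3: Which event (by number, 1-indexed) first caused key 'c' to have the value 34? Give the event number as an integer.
Looking for first event where c becomes 34:
  event 1: c = 36
  event 2: c = 36
  event 3: c = -4
  event 4: c = -4
  event 5: c = -4
  event 6: c = -4
  event 7: c -4 -> 34  <-- first match

Answer: 7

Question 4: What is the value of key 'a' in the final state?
Track key 'a' through all 11 events:
  event 1 (t=6: SET c = 36): a unchanged
  event 2 (t=11: SET a = 12): a (absent) -> 12
  event 3 (t=13: SET c = -4): a unchanged
  event 4 (t=15: INC a by 11): a 12 -> 23
  event 5 (t=22: DEL b): a unchanged
  event 6 (t=26: SET b = 45): a unchanged
  event 7 (t=27: SET c = 34): a unchanged
  event 8 (t=34: SET b = 47): a unchanged
  event 9 (t=42: SET d = 17): a unchanged
  event 10 (t=48: DEL d): a unchanged
  event 11 (t=52: DEC b by 12): a unchanged
Final: a = 23

Answer: 23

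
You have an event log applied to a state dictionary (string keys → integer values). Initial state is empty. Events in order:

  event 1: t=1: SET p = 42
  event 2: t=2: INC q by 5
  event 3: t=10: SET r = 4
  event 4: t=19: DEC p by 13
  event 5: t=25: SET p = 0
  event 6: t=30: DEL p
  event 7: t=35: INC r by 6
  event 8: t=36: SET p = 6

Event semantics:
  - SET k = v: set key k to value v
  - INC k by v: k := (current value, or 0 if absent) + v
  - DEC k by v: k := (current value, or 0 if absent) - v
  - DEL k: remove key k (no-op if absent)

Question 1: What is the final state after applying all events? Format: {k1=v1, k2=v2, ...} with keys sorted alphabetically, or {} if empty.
Answer: {p=6, q=5, r=10}

Derivation:
  after event 1 (t=1: SET p = 42): {p=42}
  after event 2 (t=2: INC q by 5): {p=42, q=5}
  after event 3 (t=10: SET r = 4): {p=42, q=5, r=4}
  after event 4 (t=19: DEC p by 13): {p=29, q=5, r=4}
  after event 5 (t=25: SET p = 0): {p=0, q=5, r=4}
  after event 6 (t=30: DEL p): {q=5, r=4}
  after event 7 (t=35: INC r by 6): {q=5, r=10}
  after event 8 (t=36: SET p = 6): {p=6, q=5, r=10}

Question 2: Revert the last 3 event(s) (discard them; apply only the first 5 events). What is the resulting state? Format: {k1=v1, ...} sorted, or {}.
Keep first 5 events (discard last 3):
  after event 1 (t=1: SET p = 42): {p=42}
  after event 2 (t=2: INC q by 5): {p=42, q=5}
  after event 3 (t=10: SET r = 4): {p=42, q=5, r=4}
  after event 4 (t=19: DEC p by 13): {p=29, q=5, r=4}
  after event 5 (t=25: SET p = 0): {p=0, q=5, r=4}

Answer: {p=0, q=5, r=4}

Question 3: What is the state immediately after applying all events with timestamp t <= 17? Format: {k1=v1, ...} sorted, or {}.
Answer: {p=42, q=5, r=4}

Derivation:
Apply events with t <= 17 (3 events):
  after event 1 (t=1: SET p = 42): {p=42}
  after event 2 (t=2: INC q by 5): {p=42, q=5}
  after event 3 (t=10: SET r = 4): {p=42, q=5, r=4}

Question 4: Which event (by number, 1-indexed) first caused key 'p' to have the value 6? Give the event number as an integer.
Answer: 8

Derivation:
Looking for first event where p becomes 6:
  event 1: p = 42
  event 2: p = 42
  event 3: p = 42
  event 4: p = 29
  event 5: p = 0
  event 6: p = (absent)
  event 8: p (absent) -> 6  <-- first match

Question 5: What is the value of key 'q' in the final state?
Answer: 5

Derivation:
Track key 'q' through all 8 events:
  event 1 (t=1: SET p = 42): q unchanged
  event 2 (t=2: INC q by 5): q (absent) -> 5
  event 3 (t=10: SET r = 4): q unchanged
  event 4 (t=19: DEC p by 13): q unchanged
  event 5 (t=25: SET p = 0): q unchanged
  event 6 (t=30: DEL p): q unchanged
  event 7 (t=35: INC r by 6): q unchanged
  event 8 (t=36: SET p = 6): q unchanged
Final: q = 5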